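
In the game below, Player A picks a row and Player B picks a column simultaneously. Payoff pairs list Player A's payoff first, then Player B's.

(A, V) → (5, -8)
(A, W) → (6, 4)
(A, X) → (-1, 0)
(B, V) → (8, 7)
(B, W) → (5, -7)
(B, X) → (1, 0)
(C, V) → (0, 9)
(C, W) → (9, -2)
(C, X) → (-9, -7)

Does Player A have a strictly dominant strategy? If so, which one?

A strategy is strictly dominant if it gives Player A a strictly higher payoff than every other strategy, against every choice by the opponent.
A is not dominant: against V, B gives 8 > 5.
B is not dominant: against W, A gives 6 > 5.
C is not dominant: against V, A gives 5 > 0.
No single strategy is best against every opponent action.

None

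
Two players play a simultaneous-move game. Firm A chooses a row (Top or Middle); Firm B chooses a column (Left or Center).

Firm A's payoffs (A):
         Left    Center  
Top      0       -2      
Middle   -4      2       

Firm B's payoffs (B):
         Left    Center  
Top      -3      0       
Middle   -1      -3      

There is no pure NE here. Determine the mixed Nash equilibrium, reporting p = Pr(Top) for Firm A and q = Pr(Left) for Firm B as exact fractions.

In a mixed NE each player is indifferent between their pure strategies, so the opponent's mix sets the indifference.
Firm B indifferent between Left and Center: p·(-3) + (1−p)·(-1) = p·0 + (1−p)·(-3) ⟹ (-1) + (-2)p = (-3) + 3p ⟹ p = 2/5.
Firm A indifferent between Top and Middle: q·0 + (1−q)·(-2) = q·(-4) + (1−q)·2 ⟹ (-2) + 2q = 2 + (-6)q ⟹ q = 1/2.

p = 2/5, q = 1/2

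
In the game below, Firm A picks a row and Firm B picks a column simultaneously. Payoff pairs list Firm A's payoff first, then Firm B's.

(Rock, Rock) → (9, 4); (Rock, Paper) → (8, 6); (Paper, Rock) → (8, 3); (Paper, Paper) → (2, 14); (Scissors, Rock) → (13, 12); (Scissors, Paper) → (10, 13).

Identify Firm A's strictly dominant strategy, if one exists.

Check whether one of Firm A's strategies beats all alternatives regardless of what the opponent does.
Scissors strictly dominates: vs Rock: 13 > each of {9, 8}; vs Paper: 10 > each of {8, 2}.

Scissors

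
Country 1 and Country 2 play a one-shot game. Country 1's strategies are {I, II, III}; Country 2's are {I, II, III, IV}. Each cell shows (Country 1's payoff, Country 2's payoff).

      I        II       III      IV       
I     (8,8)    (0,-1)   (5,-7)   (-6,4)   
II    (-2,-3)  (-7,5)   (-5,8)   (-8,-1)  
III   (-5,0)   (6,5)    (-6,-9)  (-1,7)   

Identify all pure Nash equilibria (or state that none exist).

(I, I) and (III, IV)

Find each player's best response to every opponent strategy; NE are the intersections.
Country 1's best responses — vs I: I (payoff 8); vs II: III (payoff 6); vs III: I (payoff 5); vs IV: III (payoff -1).
Country 2's best responses — vs I: I (payoff 8); vs II: III (payoff 8); vs III: IV (payoff 7).
Mutual best responses occur at (I, I) and (III, IV); at each, neither player gains by switching.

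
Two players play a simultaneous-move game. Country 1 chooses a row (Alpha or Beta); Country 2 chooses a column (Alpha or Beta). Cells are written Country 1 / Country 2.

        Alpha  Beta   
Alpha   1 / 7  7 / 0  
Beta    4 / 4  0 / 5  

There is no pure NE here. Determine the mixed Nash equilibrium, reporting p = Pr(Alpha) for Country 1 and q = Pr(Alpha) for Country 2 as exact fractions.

p = 1/8, q = 7/10

In a mixed NE each player is indifferent between their pure strategies, so the opponent's mix sets the indifference.
Country 2 indifferent between Alpha and Beta: p·7 + (1−p)·4 = p·0 + (1−p)·5 ⟹ 4 + 3p = 5 + (-5)p ⟹ p = 1/8.
Country 1 indifferent between Alpha and Beta: q·1 + (1−q)·7 = q·4 + (1−q)·0 ⟹ 7 + (-6)q = 0 + 4q ⟹ q = 7/10.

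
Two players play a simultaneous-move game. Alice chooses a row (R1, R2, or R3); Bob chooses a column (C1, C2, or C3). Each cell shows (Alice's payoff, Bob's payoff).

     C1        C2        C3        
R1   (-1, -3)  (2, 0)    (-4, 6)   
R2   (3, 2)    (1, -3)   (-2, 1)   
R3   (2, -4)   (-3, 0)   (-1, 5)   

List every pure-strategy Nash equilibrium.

(R2, C1) and (R3, C3)

A profile is a Nash equilibrium when each player is best-responding to the other.
Alice's best responses — vs C1: R2 (payoff 3); vs C2: R1 (payoff 2); vs C3: R3 (payoff -1).
Bob's best responses — vs R1: C3 (payoff 6); vs R2: C1 (payoff 2); vs R3: C3 (payoff 5).
Mutual best responses occur at (R2, C1) and (R3, C3); at each, neither player gains by switching.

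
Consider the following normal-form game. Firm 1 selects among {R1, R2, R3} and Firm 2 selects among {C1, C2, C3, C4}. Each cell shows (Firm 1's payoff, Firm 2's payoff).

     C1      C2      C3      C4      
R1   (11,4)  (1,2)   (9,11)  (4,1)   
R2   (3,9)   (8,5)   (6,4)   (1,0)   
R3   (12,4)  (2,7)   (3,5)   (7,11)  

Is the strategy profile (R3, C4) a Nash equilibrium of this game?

Yes

Holding Firm 2 at C4: Firm 1 gets 7 from R3, versus 4 from R1, 1 from R2. No profitable deviation for Firm 1.
Holding Firm 1 at R3: Firm 2 gets 11 from C4, versus 4 from C1, 7 from C2, 5 from C3. No profitable deviation for Firm 2 either.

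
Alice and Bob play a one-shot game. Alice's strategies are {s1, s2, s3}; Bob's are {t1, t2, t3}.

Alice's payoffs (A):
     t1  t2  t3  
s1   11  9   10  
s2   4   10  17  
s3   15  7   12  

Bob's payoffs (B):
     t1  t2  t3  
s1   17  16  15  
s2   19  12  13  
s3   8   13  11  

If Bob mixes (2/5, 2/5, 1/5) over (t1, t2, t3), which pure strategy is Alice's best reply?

s3

Compute Alice's expected payoff from each pure strategy against the given mix.
s1: (2/5)·11 + (2/5)·9 + (1/5)·10 = 10
s2: (2/5)·4 + (2/5)·10 + (1/5)·17 = 9
s3: (2/5)·15 + (2/5)·7 + (1/5)·12 = 56/5
Highest expected payoff is 56/5, from s3.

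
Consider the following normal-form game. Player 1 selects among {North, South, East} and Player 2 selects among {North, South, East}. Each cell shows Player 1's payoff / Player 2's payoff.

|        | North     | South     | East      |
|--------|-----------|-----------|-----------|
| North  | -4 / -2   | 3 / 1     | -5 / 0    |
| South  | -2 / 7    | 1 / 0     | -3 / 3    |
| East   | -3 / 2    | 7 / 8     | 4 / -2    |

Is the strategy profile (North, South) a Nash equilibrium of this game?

Holding Player 2 at South: Player 1 gets 3 from North but could get 7 by switching to East. Player 1 has a profitable deviation.

No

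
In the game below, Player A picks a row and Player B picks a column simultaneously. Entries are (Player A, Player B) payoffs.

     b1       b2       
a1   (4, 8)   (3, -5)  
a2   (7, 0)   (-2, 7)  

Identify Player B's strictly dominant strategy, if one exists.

No strictly dominant strategy

A strategy is strictly dominant if it gives Player B a strictly higher payoff than every other strategy, against every choice by the opponent.
b1 is not dominant: against a2, b2 gives 7 > 0.
b2 is not dominant: against a1, b1 gives 8 > -5.
No single strategy is best against every opponent action.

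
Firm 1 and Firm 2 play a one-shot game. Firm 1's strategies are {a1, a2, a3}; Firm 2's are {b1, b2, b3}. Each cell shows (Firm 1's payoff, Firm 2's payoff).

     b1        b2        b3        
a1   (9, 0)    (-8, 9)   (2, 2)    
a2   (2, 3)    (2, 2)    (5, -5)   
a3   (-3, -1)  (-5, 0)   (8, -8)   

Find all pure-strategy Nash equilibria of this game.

No pure-strategy Nash equilibrium

A profile is a Nash equilibrium when each player is best-responding to the other.
Firm 1's best responses — vs b1: a1 (payoff 9); vs b2: a2 (payoff 2); vs b3: a3 (payoff 8).
Firm 2's best responses — vs a1: b2 (payoff 9); vs a2: b1 (payoff 3); vs a3: b2 (payoff 0).
No cell has both players best-responding. For instance, Firm 1's best reply to b1 is a1, but against a1 Firm 2 prefers b2 over b1.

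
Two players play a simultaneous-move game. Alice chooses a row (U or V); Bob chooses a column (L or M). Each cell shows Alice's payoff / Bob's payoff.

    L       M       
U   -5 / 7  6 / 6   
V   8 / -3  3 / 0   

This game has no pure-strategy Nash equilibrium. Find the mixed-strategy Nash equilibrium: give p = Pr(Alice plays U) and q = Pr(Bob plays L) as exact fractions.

In a mixed NE each player is indifferent between their pure strategies, so the opponent's mix sets the indifference.
Bob indifferent between L and M: p·7 + (1−p)·(-3) = p·6 + (1−p)·0 ⟹ (-3) + 10p = 0 + 6p ⟹ p = 3/4.
Alice indifferent between U and V: q·(-5) + (1−q)·6 = q·8 + (1−q)·3 ⟹ 6 + (-11)q = 3 + 5q ⟹ q = 3/16.

p = 3/4, q = 3/16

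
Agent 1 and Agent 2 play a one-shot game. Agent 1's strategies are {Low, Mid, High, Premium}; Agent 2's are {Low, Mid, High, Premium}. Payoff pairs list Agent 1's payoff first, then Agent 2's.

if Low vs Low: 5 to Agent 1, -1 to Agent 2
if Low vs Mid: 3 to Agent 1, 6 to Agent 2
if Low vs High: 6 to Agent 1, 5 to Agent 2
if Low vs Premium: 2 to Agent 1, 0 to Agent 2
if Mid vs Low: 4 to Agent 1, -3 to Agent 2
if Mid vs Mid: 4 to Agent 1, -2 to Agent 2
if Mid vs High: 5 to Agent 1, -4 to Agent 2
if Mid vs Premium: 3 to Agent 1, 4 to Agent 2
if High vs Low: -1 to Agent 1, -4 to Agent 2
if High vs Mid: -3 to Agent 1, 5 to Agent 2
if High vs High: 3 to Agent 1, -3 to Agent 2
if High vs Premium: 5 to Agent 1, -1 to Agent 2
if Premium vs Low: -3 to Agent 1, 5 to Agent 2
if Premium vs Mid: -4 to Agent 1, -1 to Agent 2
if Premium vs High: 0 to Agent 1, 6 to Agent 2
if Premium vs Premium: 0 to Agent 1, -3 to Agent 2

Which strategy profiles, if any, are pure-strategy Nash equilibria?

There is no pure-strategy Nash equilibrium

Find each player's best response to every opponent strategy; NE are the intersections.
Agent 1's best responses — vs Low: Low (payoff 5); vs Mid: Mid (payoff 4); vs High: Low (payoff 6); vs Premium: High (payoff 5).
Agent 2's best responses — vs Low: Mid (payoff 6); vs Mid: Premium (payoff 4); vs High: Mid (payoff 5); vs Premium: High (payoff 6).
No cell has both players best-responding. For instance, Agent 1's best reply to Mid is Mid, but against Mid Agent 2 prefers Premium over Mid.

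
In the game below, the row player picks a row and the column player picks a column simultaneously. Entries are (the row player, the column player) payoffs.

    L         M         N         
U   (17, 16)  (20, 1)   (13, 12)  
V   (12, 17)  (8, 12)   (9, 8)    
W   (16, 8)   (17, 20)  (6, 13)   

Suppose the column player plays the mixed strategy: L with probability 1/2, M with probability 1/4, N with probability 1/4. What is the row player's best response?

U

Compute the row player's expected payoff from each pure strategy against the given mix.
U: (1/2)·17 + (1/4)·20 + (1/4)·13 = 67/4
V: (1/2)·12 + (1/4)·8 + (1/4)·9 = 41/4
W: (1/2)·16 + (1/4)·17 + (1/4)·6 = 55/4
Highest expected payoff is 67/4, from U.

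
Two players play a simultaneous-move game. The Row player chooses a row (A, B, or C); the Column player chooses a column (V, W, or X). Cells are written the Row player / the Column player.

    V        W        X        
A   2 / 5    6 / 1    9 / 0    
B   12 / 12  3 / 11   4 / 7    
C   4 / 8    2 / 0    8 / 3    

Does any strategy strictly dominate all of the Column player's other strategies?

V

Check whether one of the Column player's strategies beats all alternatives regardless of what the opponent does.
V strictly dominates: vs A: 5 > each of {1, 0}; vs B: 12 > each of {11, 7}; vs C: 8 > each of {0, 3}.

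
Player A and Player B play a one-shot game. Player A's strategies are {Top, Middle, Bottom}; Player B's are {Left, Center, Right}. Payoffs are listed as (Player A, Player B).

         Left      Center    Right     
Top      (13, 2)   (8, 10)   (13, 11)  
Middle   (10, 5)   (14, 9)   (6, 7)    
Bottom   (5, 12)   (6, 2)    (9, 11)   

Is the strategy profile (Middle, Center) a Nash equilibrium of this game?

Yes

Holding Player B at Center: Player A gets 14 from Middle, versus 8 from Top, 6 from Bottom. No profitable deviation for Player A.
Holding Player A at Middle: Player B gets 9 from Center, versus 5 from Left, 7 from Right. No profitable deviation for Player B either.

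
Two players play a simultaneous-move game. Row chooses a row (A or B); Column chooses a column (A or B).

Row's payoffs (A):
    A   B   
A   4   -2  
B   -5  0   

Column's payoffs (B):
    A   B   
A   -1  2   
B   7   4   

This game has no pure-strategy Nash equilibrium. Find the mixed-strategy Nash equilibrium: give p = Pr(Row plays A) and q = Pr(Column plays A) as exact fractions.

p = 1/2, q = 2/11

In a mixed NE each player is indifferent between their pure strategies, so the opponent's mix sets the indifference.
Column indifferent between A and B: p·(-1) + (1−p)·7 = p·2 + (1−p)·4 ⟹ 7 + (-8)p = 4 + (-2)p ⟹ p = 1/2.
Row indifferent between A and B: q·4 + (1−q)·(-2) = q·(-5) + (1−q)·0 ⟹ (-2) + 6q = 0 + (-5)q ⟹ q = 2/11.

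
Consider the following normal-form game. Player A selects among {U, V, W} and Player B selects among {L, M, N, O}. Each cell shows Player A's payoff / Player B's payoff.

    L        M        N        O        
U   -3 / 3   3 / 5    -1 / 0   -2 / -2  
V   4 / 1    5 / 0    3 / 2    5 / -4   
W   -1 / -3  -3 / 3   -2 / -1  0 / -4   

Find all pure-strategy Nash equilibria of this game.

A profile is a Nash equilibrium when each player is best-responding to the other.
Player A's best responses — vs L: V (payoff 4); vs M: V (payoff 5); vs N: V (payoff 3); vs O: V (payoff 5).
Player B's best responses — vs U: M (payoff 5); vs V: N (payoff 2); vs W: M (payoff 3).
The only mutual best response is (V, N); neither player gains by switching there.

(V, N)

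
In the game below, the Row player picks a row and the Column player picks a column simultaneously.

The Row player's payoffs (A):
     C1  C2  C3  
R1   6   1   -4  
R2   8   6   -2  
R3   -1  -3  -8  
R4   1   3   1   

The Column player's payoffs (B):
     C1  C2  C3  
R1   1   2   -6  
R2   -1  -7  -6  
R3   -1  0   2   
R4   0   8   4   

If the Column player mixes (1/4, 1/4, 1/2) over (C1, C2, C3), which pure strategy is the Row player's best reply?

R2

Compute the Row player's expected payoff from each pure strategy against the given mix.
R1: (1/4)·6 + (1/4)·1 + (1/2)·(-4) = -1/4
R2: (1/4)·8 + (1/4)·6 + (1/2)·(-2) = 5/2
R3: (1/4)·(-1) + (1/4)·(-3) + (1/2)·(-8) = -5
R4: (1/4)·1 + (1/4)·3 + (1/2)·1 = 3/2
Highest expected payoff is 5/2, from R2.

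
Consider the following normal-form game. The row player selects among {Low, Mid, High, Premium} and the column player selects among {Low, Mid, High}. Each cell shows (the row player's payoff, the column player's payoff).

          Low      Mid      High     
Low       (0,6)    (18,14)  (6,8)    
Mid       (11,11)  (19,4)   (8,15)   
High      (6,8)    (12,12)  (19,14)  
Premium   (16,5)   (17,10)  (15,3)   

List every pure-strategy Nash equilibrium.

Check mutual best responses: a cell is a NE iff neither player can gain by unilaterally deviating.
The row player's best responses — vs Low: Premium (payoff 16); vs Mid: Mid (payoff 19); vs High: High (payoff 19).
The column player's best responses — vs Low: Mid (payoff 14); vs Mid: High (payoff 15); vs High: High (payoff 14); vs Premium: Mid (payoff 10).
The only mutual best response is (High, High); neither player gains by switching there.

(High, High)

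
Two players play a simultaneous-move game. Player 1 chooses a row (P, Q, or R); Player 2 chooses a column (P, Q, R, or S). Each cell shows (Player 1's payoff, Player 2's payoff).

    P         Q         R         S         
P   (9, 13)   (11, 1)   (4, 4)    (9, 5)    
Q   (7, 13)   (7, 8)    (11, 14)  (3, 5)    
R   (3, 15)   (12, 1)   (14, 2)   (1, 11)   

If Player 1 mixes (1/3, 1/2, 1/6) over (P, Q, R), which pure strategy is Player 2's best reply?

Compute Player 2's expected payoff from each pure strategy against the given mix.
P: (1/3)·13 + (1/2)·13 + (1/6)·15 = 40/3
Q: (1/3)·1 + (1/2)·8 + (1/6)·1 = 9/2
R: (1/3)·4 + (1/2)·14 + (1/6)·2 = 26/3
S: (1/3)·5 + (1/2)·5 + (1/6)·11 = 6
Highest expected payoff is 40/3, from P.

P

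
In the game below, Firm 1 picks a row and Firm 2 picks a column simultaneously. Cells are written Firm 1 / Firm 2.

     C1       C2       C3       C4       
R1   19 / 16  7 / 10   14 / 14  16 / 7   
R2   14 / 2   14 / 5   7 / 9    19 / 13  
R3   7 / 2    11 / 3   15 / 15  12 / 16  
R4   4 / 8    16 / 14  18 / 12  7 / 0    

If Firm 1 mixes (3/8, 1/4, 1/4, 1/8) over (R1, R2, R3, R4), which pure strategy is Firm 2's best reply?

C3

Compute Firm 2's expected payoff from each pure strategy against the given mix.
C1: (3/8)·16 + (1/4)·2 + (1/4)·2 + (1/8)·8 = 8
C2: (3/8)·10 + (1/4)·5 + (1/4)·3 + (1/8)·14 = 15/2
C3: (3/8)·14 + (1/4)·9 + (1/4)·15 + (1/8)·12 = 51/4
C4: (3/8)·7 + (1/4)·13 + (1/4)·16 + (1/8)·0 = 79/8
Highest expected payoff is 51/4, from C3.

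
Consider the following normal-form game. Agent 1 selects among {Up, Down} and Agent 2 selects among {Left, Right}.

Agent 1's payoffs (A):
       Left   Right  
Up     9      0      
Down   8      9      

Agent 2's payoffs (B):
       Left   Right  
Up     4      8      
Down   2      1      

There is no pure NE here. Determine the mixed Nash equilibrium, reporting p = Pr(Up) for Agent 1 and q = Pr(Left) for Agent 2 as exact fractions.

p = 1/5, q = 9/10

In a mixed NE each player is indifferent between their pure strategies, so the opponent's mix sets the indifference.
Agent 2 indifferent between Left and Right: p·4 + (1−p)·2 = p·8 + (1−p)·1 ⟹ 2 + 2p = 1 + 7p ⟹ p = 1/5.
Agent 1 indifferent between Up and Down: q·9 + (1−q)·0 = q·8 + (1−q)·9 ⟹ 0 + 9q = 9 + (-1)q ⟹ q = 9/10.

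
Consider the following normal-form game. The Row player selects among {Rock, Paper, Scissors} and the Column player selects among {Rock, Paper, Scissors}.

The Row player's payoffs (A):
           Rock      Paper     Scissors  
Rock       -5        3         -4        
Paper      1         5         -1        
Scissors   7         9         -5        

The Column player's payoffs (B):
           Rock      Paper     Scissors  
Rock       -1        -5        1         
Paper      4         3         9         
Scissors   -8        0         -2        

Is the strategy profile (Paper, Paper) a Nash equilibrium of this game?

No

Holding the Column player at Paper: the Row player gets 5 from Paper but could get 9 by switching to Scissors. The Row player has a profitable deviation.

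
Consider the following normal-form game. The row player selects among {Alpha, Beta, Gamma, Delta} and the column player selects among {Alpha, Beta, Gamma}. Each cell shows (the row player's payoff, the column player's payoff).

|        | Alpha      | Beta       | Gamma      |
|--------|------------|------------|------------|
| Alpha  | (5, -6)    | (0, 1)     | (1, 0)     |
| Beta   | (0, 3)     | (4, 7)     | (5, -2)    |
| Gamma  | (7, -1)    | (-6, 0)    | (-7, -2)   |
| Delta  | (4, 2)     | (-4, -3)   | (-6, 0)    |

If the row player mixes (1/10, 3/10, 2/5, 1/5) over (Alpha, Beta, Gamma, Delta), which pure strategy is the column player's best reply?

Compute the column player's expected payoff from each pure strategy against the given mix.
Alpha: (1/10)·(-6) + (3/10)·3 + (2/5)·(-1) + (1/5)·2 = 3/10
Beta: (1/10)·1 + (3/10)·7 + (2/5)·0 + (1/5)·(-3) = 8/5
Gamma: (1/10)·0 + (3/10)·(-2) + (2/5)·(-2) + (1/5)·0 = -7/5
Highest expected payoff is 8/5, from Beta.

Beta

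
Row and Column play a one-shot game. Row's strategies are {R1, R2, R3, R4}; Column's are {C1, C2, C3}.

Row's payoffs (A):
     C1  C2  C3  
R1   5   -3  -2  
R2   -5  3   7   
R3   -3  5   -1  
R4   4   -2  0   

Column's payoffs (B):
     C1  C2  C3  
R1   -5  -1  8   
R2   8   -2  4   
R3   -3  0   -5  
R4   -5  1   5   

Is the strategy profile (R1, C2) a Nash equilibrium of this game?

Holding Column at C2: Row gets -3 from R1 but could get 5 by switching to R3. Row has a profitable deviation.

No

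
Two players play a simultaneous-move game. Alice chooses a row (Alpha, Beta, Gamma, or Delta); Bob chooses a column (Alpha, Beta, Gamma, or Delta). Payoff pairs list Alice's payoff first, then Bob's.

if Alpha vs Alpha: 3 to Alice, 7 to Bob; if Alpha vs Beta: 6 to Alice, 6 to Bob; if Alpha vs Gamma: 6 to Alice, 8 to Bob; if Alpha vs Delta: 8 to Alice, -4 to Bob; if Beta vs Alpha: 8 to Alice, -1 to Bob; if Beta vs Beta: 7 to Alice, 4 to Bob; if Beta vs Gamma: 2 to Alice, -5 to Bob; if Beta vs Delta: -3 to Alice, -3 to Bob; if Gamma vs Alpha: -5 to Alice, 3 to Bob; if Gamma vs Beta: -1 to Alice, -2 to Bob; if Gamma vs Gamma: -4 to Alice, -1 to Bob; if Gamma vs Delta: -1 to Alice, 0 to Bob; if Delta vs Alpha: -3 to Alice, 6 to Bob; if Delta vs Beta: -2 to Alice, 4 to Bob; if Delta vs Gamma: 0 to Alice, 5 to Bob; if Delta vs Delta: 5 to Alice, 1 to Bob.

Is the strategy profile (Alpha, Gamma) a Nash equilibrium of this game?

Holding Bob at Gamma: Alice gets 6 from Alpha, versus 2 from Beta, -4 from Gamma, 0 from Delta. No profitable deviation for Alice.
Holding Alice at Alpha: Bob gets 8 from Gamma, versus 7 from Alpha, 6 from Beta, -4 from Delta. No profitable deviation for Bob either.

Yes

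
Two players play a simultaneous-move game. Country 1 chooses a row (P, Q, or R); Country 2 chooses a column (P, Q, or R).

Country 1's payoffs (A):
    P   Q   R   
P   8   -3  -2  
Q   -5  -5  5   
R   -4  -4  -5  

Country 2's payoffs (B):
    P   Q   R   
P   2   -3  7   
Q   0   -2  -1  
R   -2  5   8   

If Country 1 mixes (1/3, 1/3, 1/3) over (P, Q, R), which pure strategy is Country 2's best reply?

Country 2's best reply maximizes expected payoff against the mix.
P: (1/3)·2 + (1/3)·0 + (1/3)·(-2) = 0
Q: (1/3)·(-3) + (1/3)·(-2) + (1/3)·5 = 0
R: (1/3)·7 + (1/3)·(-1) + (1/3)·8 = 14/3
Highest expected payoff is 14/3, from R.

R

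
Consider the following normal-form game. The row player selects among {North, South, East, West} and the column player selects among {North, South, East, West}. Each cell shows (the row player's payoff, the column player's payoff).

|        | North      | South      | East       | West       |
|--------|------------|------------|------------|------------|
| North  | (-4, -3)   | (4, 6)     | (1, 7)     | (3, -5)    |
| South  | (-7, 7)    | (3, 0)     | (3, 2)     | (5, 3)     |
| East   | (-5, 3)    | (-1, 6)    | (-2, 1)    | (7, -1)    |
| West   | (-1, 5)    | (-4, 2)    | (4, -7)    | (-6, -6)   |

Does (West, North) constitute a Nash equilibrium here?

Holding the column player at North: the row player gets -1 from West, versus -4 from North, -7 from South, -5 from East. No profitable deviation for the row player.
Holding the row player at West: the column player gets 5 from North, versus 2 from South, -7 from East, -6 from West. No profitable deviation for the column player either.

Yes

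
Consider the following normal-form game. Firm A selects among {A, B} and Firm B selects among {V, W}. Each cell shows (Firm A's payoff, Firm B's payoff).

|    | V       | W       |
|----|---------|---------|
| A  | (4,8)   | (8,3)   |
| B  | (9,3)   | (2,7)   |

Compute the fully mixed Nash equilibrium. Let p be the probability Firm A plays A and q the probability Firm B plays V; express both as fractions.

In a mixed NE each player is indifferent between their pure strategies, so the opponent's mix sets the indifference.
Firm B indifferent between V and W: p·8 + (1−p)·3 = p·3 + (1−p)·7 ⟹ 3 + 5p = 7 + (-4)p ⟹ p = 4/9.
Firm A indifferent between A and B: q·4 + (1−q)·8 = q·9 + (1−q)·2 ⟹ 8 + (-4)q = 2 + 7q ⟹ q = 6/11.

p = 4/9, q = 6/11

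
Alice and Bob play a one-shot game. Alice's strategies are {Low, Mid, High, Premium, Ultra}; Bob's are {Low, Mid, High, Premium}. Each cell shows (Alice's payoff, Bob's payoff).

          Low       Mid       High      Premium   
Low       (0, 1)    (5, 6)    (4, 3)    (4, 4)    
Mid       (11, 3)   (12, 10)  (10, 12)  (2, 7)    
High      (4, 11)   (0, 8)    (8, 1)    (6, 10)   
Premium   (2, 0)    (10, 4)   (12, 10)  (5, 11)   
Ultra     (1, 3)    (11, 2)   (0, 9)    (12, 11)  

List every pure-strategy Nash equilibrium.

Check mutual best responses: a cell is a NE iff neither player can gain by unilaterally deviating.
Alice's best responses — vs Low: Mid (payoff 11); vs Mid: Mid (payoff 12); vs High: Premium (payoff 12); vs Premium: Ultra (payoff 12).
Bob's best responses — vs Low: Mid (payoff 6); vs Mid: High (payoff 12); vs High: Low (payoff 11); vs Premium: Premium (payoff 11); vs Ultra: Premium (payoff 11).
The only mutual best response is (Ultra, Premium); neither player gains by switching there.

(Ultra, Premium)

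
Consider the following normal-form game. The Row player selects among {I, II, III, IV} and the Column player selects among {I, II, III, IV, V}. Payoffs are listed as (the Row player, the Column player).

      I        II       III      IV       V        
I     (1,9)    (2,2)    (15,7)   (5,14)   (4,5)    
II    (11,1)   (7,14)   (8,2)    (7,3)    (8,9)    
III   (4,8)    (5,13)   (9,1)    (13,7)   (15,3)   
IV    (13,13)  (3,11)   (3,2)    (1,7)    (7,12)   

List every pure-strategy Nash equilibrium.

Check mutual best responses: a cell is a NE iff neither player can gain by unilaterally deviating.
The Row player's best responses — vs I: IV (payoff 13); vs II: II (payoff 7); vs III: I (payoff 15); vs IV: III (payoff 13); vs V: III (payoff 15).
The Column player's best responses — vs I: IV (payoff 14); vs II: II (payoff 14); vs III: II (payoff 13); vs IV: I (payoff 13).
Mutual best responses occur at (II, II) and (IV, I); at each, neither player gains by switching.

(II, II) and (IV, I)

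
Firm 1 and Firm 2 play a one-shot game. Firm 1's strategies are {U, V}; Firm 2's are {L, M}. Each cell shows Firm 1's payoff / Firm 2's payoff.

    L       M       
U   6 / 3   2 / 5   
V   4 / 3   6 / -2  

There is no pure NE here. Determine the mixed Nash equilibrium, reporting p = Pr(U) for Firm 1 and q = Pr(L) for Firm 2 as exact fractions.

Each player's mixing probability is pinned down by making the *other* player indifferent.
Firm 2 indifferent between L and M: p·3 + (1−p)·3 = p·5 + (1−p)·(-2) ⟹ 3 + 0p = (-2) + 7p ⟹ p = 5/7.
Firm 1 indifferent between U and V: q·6 + (1−q)·2 = q·4 + (1−q)·6 ⟹ 2 + 4q = 6 + (-2)q ⟹ q = 2/3.

p = 5/7, q = 2/3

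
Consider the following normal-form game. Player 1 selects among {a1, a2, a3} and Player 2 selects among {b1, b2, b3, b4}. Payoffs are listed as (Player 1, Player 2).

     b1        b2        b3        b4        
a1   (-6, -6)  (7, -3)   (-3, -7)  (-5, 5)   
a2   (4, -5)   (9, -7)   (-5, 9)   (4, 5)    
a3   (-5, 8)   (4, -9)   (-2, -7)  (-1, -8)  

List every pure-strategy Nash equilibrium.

No pure-strategy Nash equilibrium

A profile is a Nash equilibrium when each player is best-responding to the other.
Player 1's best responses — vs b1: a2 (payoff 4); vs b2: a2 (payoff 9); vs b3: a3 (payoff -2); vs b4: a2 (payoff 4).
Player 2's best responses — vs a1: b4 (payoff 5); vs a2: b3 (payoff 9); vs a3: b1 (payoff 8).
No cell has both players best-responding. For instance, Player 1's best reply to b2 is a2, but against a2 Player 2 prefers b3 over b2.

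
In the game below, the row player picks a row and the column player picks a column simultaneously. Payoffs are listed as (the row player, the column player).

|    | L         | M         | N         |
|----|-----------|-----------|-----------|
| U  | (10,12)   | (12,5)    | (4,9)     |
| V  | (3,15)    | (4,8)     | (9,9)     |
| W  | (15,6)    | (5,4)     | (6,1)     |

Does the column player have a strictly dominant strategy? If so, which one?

L

A strategy is strictly dominant if it gives the column player a strictly higher payoff than every other strategy, against every choice by the opponent.
L strictly dominates: vs U: 12 > each of {5, 9}; vs V: 15 > each of {8, 9}; vs W: 6 > each of {4, 1}.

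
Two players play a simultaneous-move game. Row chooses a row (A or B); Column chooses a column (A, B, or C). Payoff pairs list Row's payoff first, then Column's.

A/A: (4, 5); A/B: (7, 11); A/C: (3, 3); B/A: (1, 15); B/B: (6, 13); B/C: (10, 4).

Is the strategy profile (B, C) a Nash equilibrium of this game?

No

Holding Column at C: Row gets 10 from B, versus 3 from A. No profitable deviation for Row.
Holding Row at B: Column gets 4 from C but could get 15 by switching to A. Column has a profitable deviation.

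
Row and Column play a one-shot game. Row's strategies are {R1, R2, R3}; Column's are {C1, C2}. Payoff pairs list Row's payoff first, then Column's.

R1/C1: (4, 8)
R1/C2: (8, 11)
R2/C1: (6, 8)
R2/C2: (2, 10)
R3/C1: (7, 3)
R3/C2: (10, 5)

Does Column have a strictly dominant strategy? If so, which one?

A strategy is strictly dominant if it gives Column a strictly higher payoff than every other strategy, against every choice by the opponent.
C2 strictly dominates: vs R1: 11 > 8; vs R2: 10 > 8; vs R3: 5 > 3.

C2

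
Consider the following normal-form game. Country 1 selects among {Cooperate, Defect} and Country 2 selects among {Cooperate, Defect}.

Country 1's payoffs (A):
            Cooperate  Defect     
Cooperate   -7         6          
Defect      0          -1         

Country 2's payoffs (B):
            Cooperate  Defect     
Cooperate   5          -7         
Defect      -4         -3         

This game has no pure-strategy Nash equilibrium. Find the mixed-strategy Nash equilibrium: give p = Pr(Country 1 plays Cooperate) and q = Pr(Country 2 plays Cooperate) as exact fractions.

In a mixed NE each player is indifferent between their pure strategies, so the opponent's mix sets the indifference.
Country 2 indifferent between Cooperate and Defect: p·5 + (1−p)·(-4) = p·(-7) + (1−p)·(-3) ⟹ (-4) + 9p = (-3) + (-4)p ⟹ p = 1/13.
Country 1 indifferent between Cooperate and Defect: q·(-7) + (1−q)·6 = q·0 + (1−q)·(-1) ⟹ 6 + (-13)q = (-1) + 1q ⟹ q = 1/2.

p = 1/13, q = 1/2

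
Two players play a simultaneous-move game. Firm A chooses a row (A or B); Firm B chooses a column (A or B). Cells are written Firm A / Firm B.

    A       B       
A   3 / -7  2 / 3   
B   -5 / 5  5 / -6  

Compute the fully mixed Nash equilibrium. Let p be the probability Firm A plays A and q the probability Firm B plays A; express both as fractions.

p = 11/21, q = 3/11

Each player's mixing probability is pinned down by making the *other* player indifferent.
Firm B indifferent between A and B: p·(-7) + (1−p)·5 = p·3 + (1−p)·(-6) ⟹ 5 + (-12)p = (-6) + 9p ⟹ p = 11/21.
Firm A indifferent between A and B: q·3 + (1−q)·2 = q·(-5) + (1−q)·5 ⟹ 2 + 1q = 5 + (-10)q ⟹ q = 3/11.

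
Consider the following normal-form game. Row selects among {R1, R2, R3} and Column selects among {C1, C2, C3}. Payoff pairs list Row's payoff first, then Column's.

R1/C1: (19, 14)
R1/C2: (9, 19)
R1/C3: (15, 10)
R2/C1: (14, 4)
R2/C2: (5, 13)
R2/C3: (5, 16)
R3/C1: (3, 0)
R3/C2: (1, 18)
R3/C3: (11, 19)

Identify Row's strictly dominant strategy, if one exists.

R1

A strategy is strictly dominant if it gives Row a strictly higher payoff than every other strategy, against every choice by the opponent.
R1 strictly dominates: vs C1: 19 > each of {14, 3}; vs C2: 9 > each of {5, 1}; vs C3: 15 > each of {5, 11}.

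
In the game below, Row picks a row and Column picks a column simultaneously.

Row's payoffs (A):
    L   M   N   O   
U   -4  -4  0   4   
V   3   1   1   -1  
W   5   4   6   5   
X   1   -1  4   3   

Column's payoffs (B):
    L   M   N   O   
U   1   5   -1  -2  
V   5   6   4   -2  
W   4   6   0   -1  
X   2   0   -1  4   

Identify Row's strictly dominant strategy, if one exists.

W

Check whether one of Row's strategies beats all alternatives regardless of what the opponent does.
W strictly dominates: vs L: 5 > each of {-4, 3, 1}; vs M: 4 > each of {-4, 1, -1}; vs N: 6 > each of {0, 1, 4}; vs O: 5 > each of {4, -1, 3}.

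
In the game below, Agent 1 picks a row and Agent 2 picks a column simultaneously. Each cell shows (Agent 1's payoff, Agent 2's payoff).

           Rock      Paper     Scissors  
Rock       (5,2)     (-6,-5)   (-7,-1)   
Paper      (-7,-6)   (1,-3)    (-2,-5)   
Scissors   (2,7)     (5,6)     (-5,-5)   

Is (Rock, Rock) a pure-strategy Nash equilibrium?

Holding Agent 2 at Rock: Agent 1 gets 5 from Rock, versus -7 from Paper, 2 from Scissors. No profitable deviation for Agent 1.
Holding Agent 1 at Rock: Agent 2 gets 2 from Rock, versus -5 from Paper, -1 from Scissors. No profitable deviation for Agent 2 either.

Yes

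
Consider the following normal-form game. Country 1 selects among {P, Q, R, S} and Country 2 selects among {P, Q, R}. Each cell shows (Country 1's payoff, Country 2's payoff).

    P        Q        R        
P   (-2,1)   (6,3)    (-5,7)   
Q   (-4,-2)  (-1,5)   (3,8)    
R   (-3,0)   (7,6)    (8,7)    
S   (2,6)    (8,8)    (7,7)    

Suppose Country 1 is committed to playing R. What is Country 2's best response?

R

With Country 1 fixed at R, Country 2's payoffs are: P → 0, Q → 6, R → 7.
The maximum is 7, achieved by R.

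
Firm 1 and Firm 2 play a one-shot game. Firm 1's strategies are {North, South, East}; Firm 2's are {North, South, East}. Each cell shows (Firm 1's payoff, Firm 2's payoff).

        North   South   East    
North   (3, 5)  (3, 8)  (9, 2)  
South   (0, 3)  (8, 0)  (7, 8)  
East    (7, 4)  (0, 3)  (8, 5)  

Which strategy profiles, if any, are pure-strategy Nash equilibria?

A profile is a Nash equilibrium when each player is best-responding to the other.
Firm 1's best responses — vs North: East (payoff 7); vs South: South (payoff 8); vs East: North (payoff 9).
Firm 2's best responses — vs North: South (payoff 8); vs South: East (payoff 8); vs East: East (payoff 5).
No cell has both players best-responding. For instance, Firm 1's best reply to North is East, but against East Firm 2 prefers East over North.

No pure-strategy Nash equilibrium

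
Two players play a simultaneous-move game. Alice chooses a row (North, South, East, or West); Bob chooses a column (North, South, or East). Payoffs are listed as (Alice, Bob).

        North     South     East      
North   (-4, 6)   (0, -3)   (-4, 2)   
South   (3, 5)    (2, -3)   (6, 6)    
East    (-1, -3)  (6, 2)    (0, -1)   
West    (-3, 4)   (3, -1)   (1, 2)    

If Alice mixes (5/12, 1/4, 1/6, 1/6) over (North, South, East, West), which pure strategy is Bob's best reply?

North

Compute Bob's expected payoff from each pure strategy against the given mix.
North: (5/12)·6 + (1/4)·5 + (1/6)·(-3) + (1/6)·4 = 47/12
South: (5/12)·(-3) + (1/4)·(-3) + (1/6)·2 + (1/6)·(-1) = -11/6
East: (5/12)·2 + (1/4)·6 + (1/6)·(-1) + (1/6)·2 = 5/2
Highest expected payoff is 47/12, from North.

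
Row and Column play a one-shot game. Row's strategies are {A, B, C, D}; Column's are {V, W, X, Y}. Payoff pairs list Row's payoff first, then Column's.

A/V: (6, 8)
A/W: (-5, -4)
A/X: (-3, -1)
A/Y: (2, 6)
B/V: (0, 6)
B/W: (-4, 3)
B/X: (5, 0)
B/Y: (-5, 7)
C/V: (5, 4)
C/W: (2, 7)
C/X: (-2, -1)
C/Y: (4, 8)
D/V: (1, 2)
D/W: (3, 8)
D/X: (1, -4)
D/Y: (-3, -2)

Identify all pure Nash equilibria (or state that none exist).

(A, V), (C, Y), and (D, W)

A profile is a Nash equilibrium when each player is best-responding to the other.
Row's best responses — vs V: A (payoff 6); vs W: D (payoff 3); vs X: B (payoff 5); vs Y: C (payoff 4).
Column's best responses — vs A: V (payoff 8); vs B: Y (payoff 7); vs C: Y (payoff 8); vs D: W (payoff 8).
Mutual best responses occur at (A, V), (C, Y), and (D, W); at each, neither player gains by switching.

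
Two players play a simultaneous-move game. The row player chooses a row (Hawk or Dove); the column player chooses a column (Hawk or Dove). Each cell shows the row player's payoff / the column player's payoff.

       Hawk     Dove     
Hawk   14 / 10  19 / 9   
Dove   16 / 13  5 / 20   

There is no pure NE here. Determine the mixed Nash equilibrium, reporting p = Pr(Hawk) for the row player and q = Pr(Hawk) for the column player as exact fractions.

p = 7/8, q = 7/8

In a mixed NE each player is indifferent between their pure strategies, so the opponent's mix sets the indifference.
The column player indifferent between Hawk and Dove: p·10 + (1−p)·13 = p·9 + (1−p)·20 ⟹ 13 + (-3)p = 20 + (-11)p ⟹ p = 7/8.
The row player indifferent between Hawk and Dove: q·14 + (1−q)·19 = q·16 + (1−q)·5 ⟹ 19 + (-5)q = 5 + 11q ⟹ q = 7/8.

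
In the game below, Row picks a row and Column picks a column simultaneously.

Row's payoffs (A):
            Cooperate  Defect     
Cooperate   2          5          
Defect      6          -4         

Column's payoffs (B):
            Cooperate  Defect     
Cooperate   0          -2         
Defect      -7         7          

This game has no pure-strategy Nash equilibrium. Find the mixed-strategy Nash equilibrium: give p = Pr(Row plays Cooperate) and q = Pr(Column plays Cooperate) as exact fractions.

p = 7/8, q = 9/13

Each player's mixing probability is pinned down by making the *other* player indifferent.
Column indifferent between Cooperate and Defect: p·0 + (1−p)·(-7) = p·(-2) + (1−p)·7 ⟹ (-7) + 7p = 7 + (-9)p ⟹ p = 7/8.
Row indifferent between Cooperate and Defect: q·2 + (1−q)·5 = q·6 + (1−q)·(-4) ⟹ 5 + (-3)q = (-4) + 10q ⟹ q = 9/13.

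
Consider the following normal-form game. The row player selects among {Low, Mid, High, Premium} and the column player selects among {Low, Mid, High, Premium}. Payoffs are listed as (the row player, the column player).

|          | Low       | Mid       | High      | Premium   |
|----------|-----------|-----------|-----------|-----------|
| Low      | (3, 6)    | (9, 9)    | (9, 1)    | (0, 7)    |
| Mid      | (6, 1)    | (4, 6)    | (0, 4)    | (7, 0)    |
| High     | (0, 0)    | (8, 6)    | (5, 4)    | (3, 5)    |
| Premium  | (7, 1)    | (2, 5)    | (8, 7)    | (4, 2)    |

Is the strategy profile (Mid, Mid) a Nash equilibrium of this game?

No

Holding the column player at Mid: the row player gets 4 from Mid but could get 9 by switching to Low. The row player has a profitable deviation.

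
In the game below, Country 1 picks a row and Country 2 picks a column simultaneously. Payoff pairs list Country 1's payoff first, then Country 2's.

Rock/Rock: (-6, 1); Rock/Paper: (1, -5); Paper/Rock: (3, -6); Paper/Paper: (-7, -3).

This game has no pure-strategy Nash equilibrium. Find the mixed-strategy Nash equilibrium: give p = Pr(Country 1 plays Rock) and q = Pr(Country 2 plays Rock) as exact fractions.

Each player's mixing probability is pinned down by making the *other* player indifferent.
Country 2 indifferent between Rock and Paper: p·1 + (1−p)·(-6) = p·(-5) + (1−p)·(-3) ⟹ (-6) + 7p = (-3) + (-2)p ⟹ p = 1/3.
Country 1 indifferent between Rock and Paper: q·(-6) + (1−q)·1 = q·3 + (1−q)·(-7) ⟹ 1 + (-7)q = (-7) + 10q ⟹ q = 8/17.

p = 1/3, q = 8/17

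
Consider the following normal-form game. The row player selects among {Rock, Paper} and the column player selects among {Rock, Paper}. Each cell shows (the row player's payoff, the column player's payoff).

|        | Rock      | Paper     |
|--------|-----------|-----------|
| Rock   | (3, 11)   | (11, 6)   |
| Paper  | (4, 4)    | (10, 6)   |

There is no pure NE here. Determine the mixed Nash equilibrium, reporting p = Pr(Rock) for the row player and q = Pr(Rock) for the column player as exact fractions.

p = 2/7, q = 1/2

Each player's mixing probability is pinned down by making the *other* player indifferent.
The column player indifferent between Rock and Paper: p·11 + (1−p)·4 = p·6 + (1−p)·6 ⟹ 4 + 7p = 6 + 0p ⟹ p = 2/7.
The row player indifferent between Rock and Paper: q·3 + (1−q)·11 = q·4 + (1−q)·10 ⟹ 11 + (-8)q = 10 + (-6)q ⟹ q = 1/2.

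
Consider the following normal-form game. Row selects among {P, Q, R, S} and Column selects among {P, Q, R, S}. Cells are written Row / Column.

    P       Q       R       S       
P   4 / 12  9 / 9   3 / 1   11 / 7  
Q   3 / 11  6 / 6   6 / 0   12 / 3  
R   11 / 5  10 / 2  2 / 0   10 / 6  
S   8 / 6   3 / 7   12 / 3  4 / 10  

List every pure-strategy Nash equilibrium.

A profile is a Nash equilibrium when each player is best-responding to the other.
Row's best responses — vs P: R (payoff 11); vs Q: R (payoff 10); vs R: S (payoff 12); vs S: Q (payoff 12).
Column's best responses — vs P: P (payoff 12); vs Q: P (payoff 11); vs R: S (payoff 6); vs S: S (payoff 10).
No cell has both players best-responding. For instance, Row's best reply to S is Q, but against Q Column prefers P over S.

None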